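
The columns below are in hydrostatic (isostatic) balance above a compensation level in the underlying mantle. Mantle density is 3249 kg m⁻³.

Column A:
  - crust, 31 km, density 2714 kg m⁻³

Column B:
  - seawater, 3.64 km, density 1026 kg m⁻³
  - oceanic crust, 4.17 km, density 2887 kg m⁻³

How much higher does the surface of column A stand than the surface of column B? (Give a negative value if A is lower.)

2.15 km

For any compensation level in the mantle, the mantle terms cancel and isostasy reduces to e = (Σt_A − Σt_B) − (Σ(ρt)_A − Σ(ρt)_B) / ρ_m.
Σt_A = 31 km; Σt_B = 7.81 km; Σ(ρt)_A = 84134; Σ(ρt)_B = 15773.43 (in km·kg m⁻³).
e = (31 − 7.81) − (84134 − 15773.43) / 3249 = 2.15 km.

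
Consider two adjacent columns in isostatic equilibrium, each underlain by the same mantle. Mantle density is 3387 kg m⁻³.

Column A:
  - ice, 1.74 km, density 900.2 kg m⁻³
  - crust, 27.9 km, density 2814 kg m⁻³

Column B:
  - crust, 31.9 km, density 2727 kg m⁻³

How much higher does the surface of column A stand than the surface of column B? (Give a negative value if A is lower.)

For any compensation level in the mantle, the mantle terms cancel and isostasy reduces to e = (Σt_A − Σt_B) − (Σ(ρt)_A − Σ(ρt)_B) / ρ_m.
Σt_A = 29.64 km; Σt_B = 31.9 km; Σ(ρt)_A = 80076.948; Σ(ρt)_B = 86991.3 (in km·kg m⁻³).
e = (29.64 − 31.9) − (80076.948 − 86991.3) / 3387 = −0.219 km.

−0.219 km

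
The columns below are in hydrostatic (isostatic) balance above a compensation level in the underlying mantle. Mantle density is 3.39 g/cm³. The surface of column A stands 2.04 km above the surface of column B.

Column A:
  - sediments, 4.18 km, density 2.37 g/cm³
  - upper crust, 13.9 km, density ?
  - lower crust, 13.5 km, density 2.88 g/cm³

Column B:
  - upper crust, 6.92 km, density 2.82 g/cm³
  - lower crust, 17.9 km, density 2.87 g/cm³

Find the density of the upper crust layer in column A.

Take the compensation level at the base of the deeper column (depth z_c below the surface of column A) and equate Σ ρ_i t_i down to z_c; mantle fills any gap and the z_c terms cancel.
Column A: 4.18×2.37 + 13.9×ρ + 13.5×2.88 + (z_c − 31.58)×3.39
Column B: 2.04×0 + 6.92×2.82 + 17.9×2.87 + (z_c − 2.04 − 24.82)×3.39
The z_c×3.39 term appears on both sides and cancels. Collect the known terms of each column as K = Σ(ρt)_known − 3.39 × (depth of known layers): K_A = 48.7866 − 3.39×31.58 = −58.2696; K_B = 70.8874 − 3.39×(2.04 + 24.82) = −20.168.
Balance: K_A + 13.9×ρ = K_B, so ρ = (K_B − K_A)/13.9 = 38.1016/13.9 = 2.74 g/cm³.

2.74 g/cm³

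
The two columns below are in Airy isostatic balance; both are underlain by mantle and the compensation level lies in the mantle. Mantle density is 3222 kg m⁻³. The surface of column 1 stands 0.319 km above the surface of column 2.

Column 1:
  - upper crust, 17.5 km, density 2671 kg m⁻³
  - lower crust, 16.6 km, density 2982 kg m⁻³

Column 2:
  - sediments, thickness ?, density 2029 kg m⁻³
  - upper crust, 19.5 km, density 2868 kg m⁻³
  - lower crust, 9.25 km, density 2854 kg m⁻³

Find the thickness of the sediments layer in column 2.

1.92 km

Take the compensation level at the base of the deeper column (depth z_c below the surface of column 1) and equate Σ ρ_i t_i down to z_c; mantle fills any gap and the z_c terms cancel.
Column 1: 17.5×2671 + 16.6×2982 + (z_c − 34.1)×3222
Column 2: 0.319×0 + x×2029 + 19.5×2868 + 9.25×2854 + (z_c − 0.319 − 28.75 − x)×3222
The z_c×3222 term appears on both sides and cancels. Collect the known terms of each column as K = Σ(ρt)_known − 3222 × (depth of known layers): K_1 = 96243.7 − 3222×34.1 = −13626.5; K_2 = 82325.5 − 3222×(0.319 + 28.75) = −11334.818.
Balance: K_1 = K_2 − x×(3222 − 2029), so x = (K_2 − K_1)/(3222 − 2029) = 2291.68/1193 = 1.92 km.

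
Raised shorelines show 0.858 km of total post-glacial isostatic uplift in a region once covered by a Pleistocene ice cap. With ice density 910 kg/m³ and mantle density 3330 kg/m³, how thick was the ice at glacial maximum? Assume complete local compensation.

3.14 km

u = t ρ_ice/ρ_m → t = u ρ_m/ρ_ice = 0.858 km × 3330/910 = 3.14 km.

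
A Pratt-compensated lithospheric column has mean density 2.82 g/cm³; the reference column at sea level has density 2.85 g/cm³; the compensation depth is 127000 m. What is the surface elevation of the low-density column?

1350 m

ρ_ref D = ρ (D + h) → h = D (ρ_ref − ρ)/ρ.
h = 127000 m × (2.85 − 2.82)/2.82 = 1350 m.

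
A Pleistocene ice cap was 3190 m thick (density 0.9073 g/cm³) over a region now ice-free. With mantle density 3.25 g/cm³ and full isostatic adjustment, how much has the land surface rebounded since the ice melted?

Removing the load lets mantle flow back in; uplift u satisfies ρ_ice t = ρ_m u.
u = t ρ_ice/ρ_m = 3190 m × 0.9073/3.25 = 891 m.

891 m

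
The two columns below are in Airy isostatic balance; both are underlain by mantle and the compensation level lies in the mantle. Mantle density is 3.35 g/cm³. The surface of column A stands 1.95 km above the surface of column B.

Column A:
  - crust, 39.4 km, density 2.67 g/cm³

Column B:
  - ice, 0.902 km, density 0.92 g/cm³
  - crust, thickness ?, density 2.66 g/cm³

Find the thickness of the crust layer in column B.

Take the compensation level at the base of the deeper column (depth z_c below the surface of column A) and equate Σ ρ_i t_i down to z_c; mantle fills any gap and the z_c terms cancel.
Column A: 39.4×2.67 + (z_c − 39.4)×3.35
Column B: 1.95×0 + 0.902×0.92 + x×2.66 + (z_c − 1.95 − 0.902 − x)×3.35
The z_c×3.35 term appears on both sides and cancels. Collect the known terms of each column as K = Σ(ρt)_known − 3.35 × (depth of known layers): K_A = 105.198 − 3.35×39.4 = −26.792; K_B = 0.82984 − 3.35×(1.95 + 0.902) = −8.72436.
Balance: K_A = K_B − x×(3.35 − 2.66), so x = (K_B − K_A)/(3.35 − 2.66) = 18.0676/0.69 = 26.2 km.

26.2 km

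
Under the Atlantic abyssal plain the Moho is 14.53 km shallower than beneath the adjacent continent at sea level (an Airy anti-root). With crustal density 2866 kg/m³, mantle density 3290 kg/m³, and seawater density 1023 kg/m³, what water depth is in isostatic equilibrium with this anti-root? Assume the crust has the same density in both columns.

Replacing a thickness d of crust by seawater at the top must be balanced by replacing crust with mantle at the base: d (ρ_c − ρ_w) = a (ρ_m − ρ_c).
d = a (ρ_m − ρ_c)/(ρ_c − ρ_w) = 14.53 km × 424/1843 = 3.34 km.

3.34 km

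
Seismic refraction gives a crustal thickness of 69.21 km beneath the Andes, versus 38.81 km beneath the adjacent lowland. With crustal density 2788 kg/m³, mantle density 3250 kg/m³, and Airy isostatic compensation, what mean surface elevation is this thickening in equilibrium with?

4.32 km

Excess crust Δ = 69.21 km − 38.81 km = 30.4 km, split between elevation h and root r with h + r = Δ.
Airy balance ρ_c h = (ρ_m − ρ_c) r gives r = h ρ_c/(ρ_m − ρ_c), so h (1 + ρ_c/(ρ_m − ρ_c)) = Δ, i.e. h = Δ (ρ_m − ρ_c)/ρ_m.
h = 30.4 km × 462/3250 = 4.32 km.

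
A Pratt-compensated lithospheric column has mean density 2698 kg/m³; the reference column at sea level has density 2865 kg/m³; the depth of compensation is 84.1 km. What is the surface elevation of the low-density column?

ρ_ref D = ρ (D + h) → h = D (ρ_ref − ρ)/ρ.
h = 84.1 km × (2865 − 2698)/2698 = 5.21 km.

5.21 km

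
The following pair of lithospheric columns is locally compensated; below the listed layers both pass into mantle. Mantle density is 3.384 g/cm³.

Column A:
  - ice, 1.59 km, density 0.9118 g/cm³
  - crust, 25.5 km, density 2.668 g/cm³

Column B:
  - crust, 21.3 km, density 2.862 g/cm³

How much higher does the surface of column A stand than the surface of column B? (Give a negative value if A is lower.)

3.27 km

For any compensation level in the mantle, the mantle terms cancel and isostasy reduces to e = (Σt_A − Σt_B) − (Σ(ρt)_A − Σ(ρt)_B) / ρ_m.
Σt_A = 27.09 km; Σt_B = 21.3 km; Σ(ρt)_A = 69.483762; Σ(ρt)_B = 60.9606 (in km·g/cm³).
e = (27.09 − 21.3) − (69.483762 − 60.9606) / 3.384 = 3.27 km.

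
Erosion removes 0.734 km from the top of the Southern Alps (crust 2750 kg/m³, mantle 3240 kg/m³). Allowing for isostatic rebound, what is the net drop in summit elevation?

0.111 km

Rebound u = e ρ_c/ρ_m = 0.734 km × 2750/3240 = 0.623 km.
Net surface drop = e − u = 0.734 km − 0.623 km = e (ρ_m − ρ_c)/ρ_m = 0.111 km.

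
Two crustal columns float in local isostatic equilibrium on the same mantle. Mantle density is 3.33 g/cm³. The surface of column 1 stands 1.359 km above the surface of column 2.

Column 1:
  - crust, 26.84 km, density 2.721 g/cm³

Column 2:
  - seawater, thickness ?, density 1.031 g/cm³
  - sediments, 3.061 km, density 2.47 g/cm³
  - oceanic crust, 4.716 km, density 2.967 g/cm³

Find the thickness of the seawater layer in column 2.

Take the compensation level at the base of the deeper column (depth z_c below the surface of column 1) and equate Σ ρ_i t_i down to z_c; mantle fills any gap and the z_c terms cancel.
Column 1: 26.84×2.721 + (z_c − 26.84)×3.33
Column 2: 1.359×0 + x×1.031 + 3.061×2.47 + 4.716×2.967 + (z_c − 1.359 − 7.777 − x)×3.33
The z_c×3.33 term appears on both sides and cancels. Collect the known terms of each column as K = Σ(ρt)_known − 3.33 × (depth of known layers): K_1 = 73.03164 − 3.33×26.84 = −16.34556; K_2 = 21.553042 − 3.33×(1.359 + 7.777) = −8.869838.
Balance: K_1 = K_2 − x×(3.33 − 1.031), so x = (K_2 − K_1)/(3.33 − 1.031) = 7.47572/2.299 = 3.25 km.

3.25 km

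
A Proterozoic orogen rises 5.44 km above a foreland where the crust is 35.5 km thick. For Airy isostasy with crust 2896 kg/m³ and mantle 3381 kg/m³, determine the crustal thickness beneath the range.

73.4 km

Root depth r = h ρ_c / (ρ_m − ρ_c) = 5.44 km × 2896 / 485 = 32.48 km.
Total thickness = T + h + r = 35.5 km + 5.44 km + 32.48 km = 73.4 km.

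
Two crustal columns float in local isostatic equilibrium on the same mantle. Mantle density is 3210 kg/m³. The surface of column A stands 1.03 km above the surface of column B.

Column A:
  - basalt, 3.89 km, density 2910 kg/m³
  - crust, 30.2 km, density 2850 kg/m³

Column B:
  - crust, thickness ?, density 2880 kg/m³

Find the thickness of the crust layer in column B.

26.5 km

Take the compensation level at the base of the deeper column (depth z_c below the surface of column A) and equate Σ ρ_i t_i down to z_c; mantle fills any gap and the z_c terms cancel.
Column A: 3.89×2910 + 30.2×2850 + (z_c − 34.09)×3210
Column B: 1.03×0 + x×2880 + (z_c − 1.03 − 0 − x)×3210
The z_c×3210 term appears on both sides and cancels. Collect the known terms of each column as K = Σ(ρt)_known − 3210 × (depth of known layers): K_A = 97389.9 − 3210×34.09 = −12039; K_B = 0 − 3210×(1.03 + 0) = −3306.3.
Balance: K_A = K_B − x×(3210 − 2880), so x = (K_B − K_A)/(3210 − 2880) = 8732.7/330 = 26.5 km.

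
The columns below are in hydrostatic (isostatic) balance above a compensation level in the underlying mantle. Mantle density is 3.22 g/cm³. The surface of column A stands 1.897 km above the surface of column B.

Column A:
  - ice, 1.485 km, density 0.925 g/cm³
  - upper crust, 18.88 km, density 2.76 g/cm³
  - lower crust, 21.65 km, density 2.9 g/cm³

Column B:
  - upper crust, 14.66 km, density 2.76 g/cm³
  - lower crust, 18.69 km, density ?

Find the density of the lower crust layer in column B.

2.89 g/cm³

Take the compensation level at the base of the deeper column (depth z_c below the surface of column A) and equate Σ ρ_i t_i down to z_c; mantle fills any gap and the z_c terms cancel.
Column A: 1.485×0.925 + 18.88×2.76 + 21.65×2.9 + (z_c − 42.015)×3.22
Column B: 1.897×0 + 14.66×2.76 + 18.69×ρ + (z_c − 1.897 − 33.35)×3.22
The z_c×3.22 term appears on both sides and cancels. Collect the known terms of each column as K = Σ(ρt)_known − 3.22 × (depth of known layers): K_A = 116.267425 − 3.22×42.015 = −19.020875; K_B = 40.4616 − 3.22×(1.897 + 33.35) = −73.03374.
Balance: K_A = K_B + 18.69×ρ, so ρ = (K_A − K_B)/18.69 = 54.0129/18.69 = 2.89 g/cm³.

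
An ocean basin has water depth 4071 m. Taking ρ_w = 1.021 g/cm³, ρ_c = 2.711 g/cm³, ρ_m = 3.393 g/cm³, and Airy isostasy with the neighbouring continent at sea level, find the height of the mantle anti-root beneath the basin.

In Airy isostatic equilibrium: replacing crust with seawater at the top is compensated by replacing crust with mantle at the base: d (ρ_c − ρ_w) = a (ρ_m − ρ_c).
a = d (ρ_c − ρ_w)/(ρ_m − ρ_c) = 4071 m × 1.69/0.682 = 10100 m.

10100 m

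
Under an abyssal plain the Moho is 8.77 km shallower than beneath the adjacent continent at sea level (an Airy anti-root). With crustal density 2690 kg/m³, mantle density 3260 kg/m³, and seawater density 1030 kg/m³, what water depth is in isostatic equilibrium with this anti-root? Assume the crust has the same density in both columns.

3.01 km

Replacing a thickness d of crust by seawater at the top must be balanced by replacing crust with mantle at the base: d (ρ_c − ρ_w) = a (ρ_m − ρ_c).
d = a (ρ_m − ρ_c)/(ρ_c − ρ_w) = 8.77 km × 570/1660 = 3.01 km.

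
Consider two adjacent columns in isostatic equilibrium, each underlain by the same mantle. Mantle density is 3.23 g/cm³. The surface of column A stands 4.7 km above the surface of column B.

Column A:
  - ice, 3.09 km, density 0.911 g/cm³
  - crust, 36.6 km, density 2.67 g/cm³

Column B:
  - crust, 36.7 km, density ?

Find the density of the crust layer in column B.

2.89 g/cm³

Take the compensation level at the base of the deeper column (depth z_c below the surface of column A) and equate Σ ρ_i t_i down to z_c; mantle fills any gap and the z_c terms cancel.
Column A: 3.09×0.911 + 36.6×2.67 + (z_c − 39.69)×3.23
Column B: 4.7×0 + 36.7×ρ + (z_c − 4.7 − 36.7)×3.23
The z_c×3.23 term appears on both sides and cancels. Collect the known terms of each column as K = Σ(ρt)_known − 3.23 × (depth of known layers): K_A = 100.53699 − 3.23×39.69 = −27.66171; K_B = 0 − 3.23×(4.7 + 36.7) = −133.722.
Balance: K_A = K_B + 36.7×ρ, so ρ = (K_A − K_B)/36.7 = 106.06/36.7 = 2.89 g/cm³.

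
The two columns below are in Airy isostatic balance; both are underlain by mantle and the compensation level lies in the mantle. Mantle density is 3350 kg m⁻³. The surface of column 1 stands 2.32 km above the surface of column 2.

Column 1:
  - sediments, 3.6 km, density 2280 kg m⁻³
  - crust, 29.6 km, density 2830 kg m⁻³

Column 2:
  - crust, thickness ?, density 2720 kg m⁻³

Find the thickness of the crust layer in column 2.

Take the compensation level at the base of the deeper column (depth z_c below the surface of column 1) and equate Σ ρ_i t_i down to z_c; mantle fills any gap and the z_c terms cancel.
Column 1: 3.6×2280 + 29.6×2830 + (z_c − 33.2)×3350
Column 2: 2.32×0 + x×2720 + (z_c − 2.32 − 0 − x)×3350
The z_c×3350 term appears on both sides and cancels. Collect the known terms of each column as K = Σ(ρt)_known − 3350 × (depth of known layers): K_1 = 91976 − 3350×33.2 = −19244; K_2 = 0 − 3350×(2.32 + 0) = −7772.
Balance: K_1 = K_2 − x×(3350 − 2720), so x = (K_2 − K_1)/(3350 − 2720) = 11472/630 = 18.2 km.

18.2 km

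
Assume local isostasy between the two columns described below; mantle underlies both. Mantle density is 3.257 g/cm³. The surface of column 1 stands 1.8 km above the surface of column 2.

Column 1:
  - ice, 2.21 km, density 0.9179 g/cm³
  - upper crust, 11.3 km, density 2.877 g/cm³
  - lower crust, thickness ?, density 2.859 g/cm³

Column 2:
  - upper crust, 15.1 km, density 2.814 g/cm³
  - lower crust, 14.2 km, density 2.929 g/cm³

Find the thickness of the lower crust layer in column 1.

Take the compensation level at the base of the deeper column (depth z_c below the surface of column 1) and equate Σ ρ_i t_i down to z_c; mantle fills any gap and the z_c terms cancel.
Column 1: 2.21×0.9179 + 11.3×2.877 + x×2.859 + (z_c − 13.51 − x)×3.257
Column 2: 1.8×0 + 15.1×2.814 + 14.2×2.929 + (z_c − 1.8 − 29.3)×3.257
The z_c×3.257 term appears on both sides and cancels. Collect the known terms of each column as K = Σ(ρt)_known − 3.257 × (depth of known layers): K_1 = 34.538659 − 3.257×13.51 = −9.463411; K_2 = 84.0832 − 3.257×(1.8 + 29.3) = −17.2095.
Balance: K_1 − x×(3.257 − 2.859) = K_2, so x = (K_1 − K_2)/(3.257 − 2.859) = 7.74609/0.398 = 19.5 km.

19.5 km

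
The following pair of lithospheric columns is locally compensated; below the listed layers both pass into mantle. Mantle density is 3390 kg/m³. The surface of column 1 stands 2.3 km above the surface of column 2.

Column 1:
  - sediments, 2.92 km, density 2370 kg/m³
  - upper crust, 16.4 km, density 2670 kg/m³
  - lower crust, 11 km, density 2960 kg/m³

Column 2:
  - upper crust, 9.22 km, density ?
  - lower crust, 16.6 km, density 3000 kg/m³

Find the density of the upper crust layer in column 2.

2820 kg/m³

Take the compensation level at the base of the deeper column (depth z_c below the surface of column 1) and equate Σ ρ_i t_i down to z_c; mantle fills any gap and the z_c terms cancel.
Column 1: 2.92×2370 + 16.4×2670 + 11×2960 + (z_c − 30.32)×3390
Column 2: 2.3×0 + 9.22×ρ + 16.6×3000 + (z_c − 2.3 − 25.82)×3390
The z_c×3390 term appears on both sides and cancels. Collect the known terms of each column as K = Σ(ρt)_known − 3390 × (depth of known layers): K_1 = 83268.4 − 3390×30.32 = −19516.4; K_2 = 49800 − 3390×(2.3 + 25.82) = −45526.8.
Balance: K_1 = K_2 + 9.22×ρ, so ρ = (K_1 − K_2)/9.22 = 26010.4/9.22 = 2820 kg/m³.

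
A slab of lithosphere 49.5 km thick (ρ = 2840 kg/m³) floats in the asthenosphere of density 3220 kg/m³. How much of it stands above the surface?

5.84 km

Floating equilibrium: submerged depth d = t ρ_obj/ρ_fluid = 49.5 km × 2840/3220 = 43.66 km.
Freeboard = t − d = 49.5 km − 43.66 km = 5.84 km.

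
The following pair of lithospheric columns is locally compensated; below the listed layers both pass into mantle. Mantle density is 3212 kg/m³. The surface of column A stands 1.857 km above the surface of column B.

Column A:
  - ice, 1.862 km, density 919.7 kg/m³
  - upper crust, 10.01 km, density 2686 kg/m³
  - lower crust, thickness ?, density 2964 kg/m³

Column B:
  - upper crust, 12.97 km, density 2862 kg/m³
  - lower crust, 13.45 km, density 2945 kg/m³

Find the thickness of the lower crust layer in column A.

18.4 km

Take the compensation level at the base of the deeper column (depth z_c below the surface of column A) and equate Σ ρ_i t_i down to z_c; mantle fills any gap and the z_c terms cancel.
Column A: 1.862×919.7 + 10.01×2686 + x×2964 + (z_c − 11.872 − x)×3212
Column B: 1.857×0 + 12.97×2862 + 13.45×2945 + (z_c − 1.857 − 26.42)×3212
The z_c×3212 term appears on both sides and cancels. Collect the known terms of each column as K = Σ(ρt)_known − 3212 × (depth of known layers): K_A = 28599.3414 − 3212×11.872 = −9533.5226; K_B = 76730.39 − 3212×(1.857 + 26.42) = −14095.334.
Balance: K_A − x×(3212 − 2964) = K_B, so x = (K_A − K_B)/(3212 − 2964) = 4561.81/248 = 18.4 km.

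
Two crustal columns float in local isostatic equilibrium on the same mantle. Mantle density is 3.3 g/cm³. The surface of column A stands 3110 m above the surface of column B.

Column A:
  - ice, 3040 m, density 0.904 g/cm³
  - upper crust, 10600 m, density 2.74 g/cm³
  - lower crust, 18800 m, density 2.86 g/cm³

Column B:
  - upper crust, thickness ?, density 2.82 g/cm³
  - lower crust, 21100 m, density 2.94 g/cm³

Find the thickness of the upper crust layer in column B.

7570 m

Take the compensation level at the base of the deeper column (depth z_c below the surface of column A) and equate Σ ρ_i t_i down to z_c; mantle fills any gap and the z_c terms cancel.
Column A: 3040×0.904 + 10600×2.74 + 18800×2.86 + (z_c − 32440)×3.3
Column B: 3110×0 + x×2.82 + 21100×2.94 + (z_c − 3110 − 21100 − x)×3.3
The z_c×3.3 term appears on both sides and cancels. Collect the known terms of each column as K = Σ(ρt)_known − 3.3 × (depth of known layers): K_A = 85560.16 − 3.3×32440 = −21491.84; K_B = 62034 − 3.3×(3110 + 21100) = −17859.
Balance: K_A = K_B − x×(3.3 − 2.82), so x = (K_B − K_A)/(3.3 − 2.82) = 3632.84/0.48 = 7570 m.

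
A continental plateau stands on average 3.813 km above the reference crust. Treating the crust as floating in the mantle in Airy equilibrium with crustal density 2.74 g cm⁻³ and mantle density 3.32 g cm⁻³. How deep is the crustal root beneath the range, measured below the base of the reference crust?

By Archimedes' principle applied to the lithosphere: the weight of the topography is balanced by the buoyancy of the root, ρ_c h = (ρ_m − ρ_c) r.
r = h · ρ_c / (ρ_m − ρ_c) = 3.813 km × 2.74 / (3.32 − 2.74) = 18 km.

18 km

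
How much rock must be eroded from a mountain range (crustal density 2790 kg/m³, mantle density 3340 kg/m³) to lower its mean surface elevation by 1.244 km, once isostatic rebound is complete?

Net drop Δ = e − u = e − e ρ_c/ρ_m = e (ρ_m − ρ_c)/ρ_m.
e = Δ ρ_m/(ρ_m − ρ_c) = 1.244 km × 3340/550 = 7.55 km.

7.55 km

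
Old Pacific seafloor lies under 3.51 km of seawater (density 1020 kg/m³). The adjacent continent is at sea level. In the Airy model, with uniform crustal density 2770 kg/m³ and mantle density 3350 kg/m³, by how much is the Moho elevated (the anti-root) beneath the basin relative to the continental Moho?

10.6 km

By Archimedes' principle applied to the lithosphere: replacing crust with seawater at the top is compensated by replacing crust with mantle at the base: d (ρ_c − ρ_w) = a (ρ_m − ρ_c).
a = d (ρ_c − ρ_w)/(ρ_m − ρ_c) = 3.51 km × 1750/580 = 10.6 km.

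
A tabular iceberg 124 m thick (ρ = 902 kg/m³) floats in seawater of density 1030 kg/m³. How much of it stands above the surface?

15.4 m

Floating equilibrium: submerged depth d = t ρ_obj/ρ_fluid = 124 m × 902/1030 = 108.6 m.
Freeboard = t − d = 124 m − 108.6 m = 15.4 m.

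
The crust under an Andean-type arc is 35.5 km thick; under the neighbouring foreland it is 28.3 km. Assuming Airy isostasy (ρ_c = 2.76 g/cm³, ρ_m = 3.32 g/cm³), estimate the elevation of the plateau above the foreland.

1.21 km

Excess crust Δ = 35.5 km − 28.3 km = 7.2 km, split between elevation h and root r with h + r = Δ.
Airy balance ρ_c h = (ρ_m − ρ_c) r gives r = h ρ_c/(ρ_m − ρ_c), so h (1 + ρ_c/(ρ_m − ρ_c)) = Δ, i.e. h = Δ (ρ_m − ρ_c)/ρ_m.
h = 7.2 km × 0.56/3.32 = 1.21 km.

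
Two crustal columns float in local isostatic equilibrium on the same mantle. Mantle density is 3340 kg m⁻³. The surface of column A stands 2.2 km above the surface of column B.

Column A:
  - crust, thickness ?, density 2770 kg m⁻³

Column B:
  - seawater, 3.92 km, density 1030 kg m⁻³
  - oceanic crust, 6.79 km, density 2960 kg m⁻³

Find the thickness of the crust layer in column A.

33.3 km

Take the compensation level at the base of the deeper column (depth z_c below the surface of column A) and equate Σ ρ_i t_i down to z_c; mantle fills any gap and the z_c terms cancel.
Column A: x×2770 + (z_c − 0 − x)×3340
Column B: 2.2×0 + 3.92×1030 + 6.79×2960 + (z_c − 2.2 − 10.71)×3340
The z_c×3340 term appears on both sides and cancels. Collect the known terms of each column as K = Σ(ρt)_known − 3340 × (depth of known layers): K_A = 0 − 3340×0 = 0; K_B = 24136 − 3340×(2.2 + 10.71) = −18983.4.
Balance: K_A − x×(3340 − 2770) = K_B, so x = (K_A − K_B)/(3340 − 2770) = 18983.4/570 = 33.3 km.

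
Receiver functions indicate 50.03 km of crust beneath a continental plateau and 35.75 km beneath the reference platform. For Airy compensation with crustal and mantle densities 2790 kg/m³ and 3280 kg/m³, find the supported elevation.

Excess crust Δ = 50.03 km − 35.75 km = 14.28 km, split between elevation h and root r with h + r = Δ.
Airy balance ρ_c h = (ρ_m − ρ_c) r gives r = h ρ_c/(ρ_m − ρ_c), so h (1 + ρ_c/(ρ_m − ρ_c)) = Δ, i.e. h = Δ (ρ_m − ρ_c)/ρ_m.
h = 14.28 km × 490/3280 = 2.13 km.

2.13 km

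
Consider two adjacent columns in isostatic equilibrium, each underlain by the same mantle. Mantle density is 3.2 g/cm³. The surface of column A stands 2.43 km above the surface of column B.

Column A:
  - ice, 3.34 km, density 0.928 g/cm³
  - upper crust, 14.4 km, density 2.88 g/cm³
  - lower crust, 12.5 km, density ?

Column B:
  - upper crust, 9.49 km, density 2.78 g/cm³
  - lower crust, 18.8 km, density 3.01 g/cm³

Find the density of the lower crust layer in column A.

Take the compensation level at the base of the deeper column (depth z_c below the surface of column A) and equate Σ ρ_i t_i down to z_c; mantle fills any gap and the z_c terms cancel.
Column A: 3.34×0.928 + 14.4×2.88 + 12.5×ρ + (z_c − 30.24)×3.2
Column B: 2.43×0 + 9.49×2.78 + 18.8×3.01 + (z_c − 2.43 − 28.29)×3.2
The z_c×3.2 term appears on both sides and cancels. Collect the known terms of each column as K = Σ(ρt)_known − 3.2 × (depth of known layers): K_A = 44.57152 − 3.2×30.24 = −52.19648; K_B = 82.9702 − 3.2×(2.43 + 28.29) = −15.3338.
Balance: K_A + 12.5×ρ = K_B, so ρ = (K_B − K_A)/12.5 = 36.8627/12.5 = 2.95 g/cm³.

2.95 g/cm³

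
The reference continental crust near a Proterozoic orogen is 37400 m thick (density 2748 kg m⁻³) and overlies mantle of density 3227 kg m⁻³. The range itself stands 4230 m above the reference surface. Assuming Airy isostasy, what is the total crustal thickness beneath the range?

Root depth r = h ρ_c / (ρ_m − ρ_c) = 4230 m × 2748 / 479 = 24270 m.
Total thickness = T + h + r = 37400 m + 4230 m + 24270 m = 65900 m.

65900 m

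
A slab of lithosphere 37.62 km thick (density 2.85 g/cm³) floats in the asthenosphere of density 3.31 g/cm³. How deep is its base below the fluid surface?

32.4 km

Draft d = t ρ_obj/ρ_fluid = 37.62 km × 2.85/3.31 = 32.4 km.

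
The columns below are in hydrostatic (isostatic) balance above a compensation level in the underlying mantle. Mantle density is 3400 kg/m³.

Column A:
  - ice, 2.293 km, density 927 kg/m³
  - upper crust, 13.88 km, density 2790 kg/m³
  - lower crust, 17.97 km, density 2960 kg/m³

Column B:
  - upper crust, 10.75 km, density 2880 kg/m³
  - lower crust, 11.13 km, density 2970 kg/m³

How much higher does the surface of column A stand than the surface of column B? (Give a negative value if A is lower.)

For any compensation level in the mantle, the mantle terms cancel and isostasy reduces to e = (Σt_A − Σt_B) − (Σ(ρt)_A − Σ(ρt)_B) / ρ_m.
Σt_A = 34.143 km; Σt_B = 21.88 km; Σ(ρt)_A = 94042.011; Σ(ρt)_B = 64016.1 (in km·kg/m³).
e = (34.143 − 21.88) − (94042.011 − 64016.1) / 3400 = 3.43 km.

3.43 km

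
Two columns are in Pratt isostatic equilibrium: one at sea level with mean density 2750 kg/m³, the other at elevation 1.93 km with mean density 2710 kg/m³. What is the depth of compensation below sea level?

131 km

ρ_ref D = ρ (D + h) → D (ρ_ref − ρ) = ρ h.
D = ρ h/(ρ_ref − ρ) = 2710 × 1.93 km/(2750 − 2710) = 131 km.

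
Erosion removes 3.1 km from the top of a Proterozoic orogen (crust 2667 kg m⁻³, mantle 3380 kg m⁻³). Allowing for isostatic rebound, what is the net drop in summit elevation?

0.654 km

Rebound u = e ρ_c/ρ_m = 3.1 km × 2667/3380 = 2.446 km.
Net surface drop = e − u = 3.1 km − 2.446 km = e (ρ_m − ρ_c)/ρ_m = 0.654 km.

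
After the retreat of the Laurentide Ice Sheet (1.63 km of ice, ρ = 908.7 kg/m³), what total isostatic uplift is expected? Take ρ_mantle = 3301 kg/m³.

Removing the load lets mantle flow back in; uplift u satisfies ρ_ice t = ρ_m u.
u = t ρ_ice/ρ_m = 1.63 km × 908.7/3301 = 0.449 km.

0.449 km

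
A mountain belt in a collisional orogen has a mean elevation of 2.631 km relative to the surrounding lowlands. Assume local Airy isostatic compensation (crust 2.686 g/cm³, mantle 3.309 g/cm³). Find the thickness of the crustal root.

11.3 km

In Airy isostatic equilibrium: the weight of the topography is balanced by the buoyancy of the root, ρ_c h = (ρ_m − ρ_c) r.
r = h · ρ_c / (ρ_m − ρ_c) = 2.631 km × 2.686 / (3.309 − 2.686) = 11.3 km.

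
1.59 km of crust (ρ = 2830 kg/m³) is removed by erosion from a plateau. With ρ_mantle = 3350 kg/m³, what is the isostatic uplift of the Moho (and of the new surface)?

Unloading: uplift u = e ρ_c/ρ_m = 1.59 km × 2830/3350 = 1.34 km.

1.34 km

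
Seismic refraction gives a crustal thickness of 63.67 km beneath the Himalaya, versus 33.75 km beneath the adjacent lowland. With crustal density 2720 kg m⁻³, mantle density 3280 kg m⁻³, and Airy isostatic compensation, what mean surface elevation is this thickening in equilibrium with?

Excess crust Δ = 63.67 km − 33.75 km = 29.92 km, split between elevation h and root r with h + r = Δ.
Airy balance ρ_c h = (ρ_m − ρ_c) r gives r = h ρ_c/(ρ_m − ρ_c), so h (1 + ρ_c/(ρ_m − ρ_c)) = Δ, i.e. h = Δ (ρ_m − ρ_c)/ρ_m.
h = 29.92 km × 560/3280 = 5.11 km.

5.11 km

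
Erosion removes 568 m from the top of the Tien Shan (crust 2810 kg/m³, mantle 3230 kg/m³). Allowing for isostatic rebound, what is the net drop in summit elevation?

Rebound u = e ρ_c/ρ_m = 568 m × 2810/3230 = 494.1 m.
Net surface drop = e − u = 568 m − 494.1 m = e (ρ_m − ρ_c)/ρ_m = 73.9 m.

73.9 m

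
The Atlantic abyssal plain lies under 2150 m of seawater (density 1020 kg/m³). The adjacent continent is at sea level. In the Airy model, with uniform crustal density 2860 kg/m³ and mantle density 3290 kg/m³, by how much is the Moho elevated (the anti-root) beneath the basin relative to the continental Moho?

In Airy isostatic equilibrium: replacing crust with seawater at the top is compensated by replacing crust with mantle at the base: d (ρ_c − ρ_w) = a (ρ_m − ρ_c).
a = d (ρ_c − ρ_w)/(ρ_m − ρ_c) = 2150 m × 1840/430 = 9200 m.

9200 m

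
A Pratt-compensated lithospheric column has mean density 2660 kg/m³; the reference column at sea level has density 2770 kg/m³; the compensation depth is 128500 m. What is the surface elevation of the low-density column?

ρ_ref D = ρ (D + h) → h = D (ρ_ref − ρ)/ρ.
h = 128500 m × (2770 − 2660)/2660 = 5310 m.

5310 m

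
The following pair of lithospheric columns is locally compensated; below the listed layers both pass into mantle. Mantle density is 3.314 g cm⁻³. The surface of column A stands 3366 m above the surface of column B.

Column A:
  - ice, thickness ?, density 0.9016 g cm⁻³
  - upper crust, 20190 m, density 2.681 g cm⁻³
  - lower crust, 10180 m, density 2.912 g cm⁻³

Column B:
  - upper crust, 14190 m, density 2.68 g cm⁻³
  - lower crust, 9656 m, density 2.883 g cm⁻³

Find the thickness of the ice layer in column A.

Take the compensation level at the base of the deeper column (depth z_c below the surface of column A) and equate Σ ρ_i t_i down to z_c; mantle fills any gap and the z_c terms cancel.
Column A: x×0.9016 + 20190×2.681 + 10180×2.912 + (z_c − 30370 − x)×3.314
Column B: 3366×0 + 14190×2.68 + 9656×2.883 + (z_c − 3366 − 23846)×3.314
The z_c×3.314 term appears on both sides and cancels. Collect the known terms of each column as K = Σ(ρt)_known − 3.314 × (depth of known layers): K_A = 83773.55 − 3.314×30370 = −16872.63; K_B = 65867.448 − 3.314×(3366 + 23846) = −24313.12.
Balance: K_A − x×(3.314 − 0.9016) = K_B, so x = (K_A − K_B)/(3.314 − 0.9016) = 7440.49/2.4124 = 3080 m.

3080 m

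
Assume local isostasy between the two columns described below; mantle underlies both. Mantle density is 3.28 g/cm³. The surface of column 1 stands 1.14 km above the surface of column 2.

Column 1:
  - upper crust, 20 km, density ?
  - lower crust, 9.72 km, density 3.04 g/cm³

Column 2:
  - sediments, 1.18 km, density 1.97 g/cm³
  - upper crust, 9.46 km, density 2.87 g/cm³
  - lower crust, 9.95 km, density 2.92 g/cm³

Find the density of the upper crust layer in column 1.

2.76 g/cm³

Take the compensation level at the base of the deeper column (depth z_c below the surface of column 1) and equate Σ ρ_i t_i down to z_c; mantle fills any gap and the z_c terms cancel.
Column 1: 20×ρ + 9.72×3.04 + (z_c − 29.72)×3.28
Column 2: 1.14×0 + 1.18×1.97 + 9.46×2.87 + 9.95×2.92 + (z_c − 1.14 − 20.59)×3.28
The z_c×3.28 term appears on both sides and cancels. Collect the known terms of each column as K = Σ(ρt)_known − 3.28 × (depth of known layers): K_1 = 29.5488 − 3.28×29.72 = −67.9328; K_2 = 58.5288 − 3.28×(1.14 + 20.59) = −12.7456.
Balance: K_1 + 20×ρ = K_2, so ρ = (K_2 − K_1)/20 = 55.1872/20 = 2.76 g/cm³.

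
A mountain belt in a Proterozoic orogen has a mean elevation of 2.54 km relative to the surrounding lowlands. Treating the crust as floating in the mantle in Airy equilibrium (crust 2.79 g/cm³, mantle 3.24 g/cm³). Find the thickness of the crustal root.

Isostatic balance requires: the weight of the topography is balanced by the buoyancy of the root, ρ_c h = (ρ_m − ρ_c) r.
r = h · ρ_c / (ρ_m − ρ_c) = 2.54 km × 2.79 / (3.24 − 2.79) = 15.7 km.

15.7 km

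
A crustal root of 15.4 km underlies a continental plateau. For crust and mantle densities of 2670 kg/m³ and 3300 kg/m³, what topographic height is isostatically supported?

3.63 km

By Archimedes' principle applied to the lithosphere: ρ_c h = (ρ_m − ρ_c) r.
h = r (ρ_m − ρ_c) / ρ_c = 15.4 km × (3300 − 2670) / 2670 = 3.63 km.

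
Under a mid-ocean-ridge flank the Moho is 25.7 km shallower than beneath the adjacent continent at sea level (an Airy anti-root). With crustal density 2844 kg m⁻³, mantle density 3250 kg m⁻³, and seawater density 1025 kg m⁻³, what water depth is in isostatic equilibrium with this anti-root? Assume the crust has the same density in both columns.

5.74 km

Replacing a thickness d of crust by seawater at the top must be balanced by replacing crust with mantle at the base: d (ρ_c − ρ_w) = a (ρ_m − ρ_c).
d = a (ρ_m − ρ_c)/(ρ_c − ρ_w) = 25.7 km × 406/1819 = 5.74 km.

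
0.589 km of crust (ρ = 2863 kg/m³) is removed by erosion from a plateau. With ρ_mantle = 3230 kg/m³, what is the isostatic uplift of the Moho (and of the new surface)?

Unloading: uplift u = e ρ_c/ρ_m = 0.589 km × 2863/3230 = 0.522 km.

0.522 km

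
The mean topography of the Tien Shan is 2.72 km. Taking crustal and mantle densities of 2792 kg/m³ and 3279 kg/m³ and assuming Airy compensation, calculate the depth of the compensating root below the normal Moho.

Balancing pressure at the compensation depth: the weight of the topography is balanced by the buoyancy of the root, ρ_c h = (ρ_m − ρ_c) r.
r = h · ρ_c / (ρ_m − ρ_c) = 2.72 km × 2792 / (3279 − 2792) = 15.6 km.

15.6 km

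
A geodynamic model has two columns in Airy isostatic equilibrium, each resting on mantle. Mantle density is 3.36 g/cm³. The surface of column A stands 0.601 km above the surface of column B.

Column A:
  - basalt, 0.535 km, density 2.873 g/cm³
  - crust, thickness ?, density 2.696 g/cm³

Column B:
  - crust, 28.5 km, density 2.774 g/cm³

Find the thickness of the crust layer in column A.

27.8 km

Take the compensation level at the base of the deeper column (depth z_c below the surface of column A) and equate Σ ρ_i t_i down to z_c; mantle fills any gap and the z_c terms cancel.
Column A: 0.535×2.873 + x×2.696 + (z_c − 0.535 − x)×3.36
Column B: 0.601×0 + 28.5×2.774 + (z_c − 0.601 − 28.5)×3.36
The z_c×3.36 term appears on both sides and cancels. Collect the known terms of each column as K = Σ(ρt)_known − 3.36 × (depth of known layers): K_A = 1.537055 − 3.36×0.535 = −0.260545; K_B = 79.059 − 3.36×(0.601 + 28.5) = −18.72036.
Balance: K_A − x×(3.36 − 2.696) = K_B, so x = (K_A − K_B)/(3.36 − 2.696) = 18.4598/0.664 = 27.8 km.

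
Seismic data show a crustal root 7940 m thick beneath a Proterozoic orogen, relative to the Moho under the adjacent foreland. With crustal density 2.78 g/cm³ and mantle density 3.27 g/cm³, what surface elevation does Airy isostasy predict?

1400 m

By Archimedes' principle applied to the lithosphere: ρ_c h = (ρ_m − ρ_c) r.
h = r (ρ_m − ρ_c) / ρ_c = 7940 m × (3.27 − 2.78) / 2.78 = 1400 m.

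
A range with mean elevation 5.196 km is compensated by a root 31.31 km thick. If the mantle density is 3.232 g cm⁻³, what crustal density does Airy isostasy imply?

2.77 g cm⁻³

ρ_c h = (ρ_m − ρ_c) r → ρ_c (h + r) = ρ_m r → ρ_c = ρ_m r / (h + r).
ρ_c = 3.232 × 31.31 km / (5.196 km + 31.31 km) = 2.77 g cm⁻³.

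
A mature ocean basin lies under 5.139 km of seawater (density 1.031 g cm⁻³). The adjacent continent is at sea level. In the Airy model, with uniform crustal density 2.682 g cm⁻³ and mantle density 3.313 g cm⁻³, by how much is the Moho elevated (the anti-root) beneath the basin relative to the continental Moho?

Equating mass per unit area of the two columns: replacing crust with seawater at the top is compensated by replacing crust with mantle at the base: d (ρ_c − ρ_w) = a (ρ_m − ρ_c).
a = d (ρ_c − ρ_w)/(ρ_m − ρ_c) = 5.139 km × 1.651/0.631 = 13.4 km.

13.4 km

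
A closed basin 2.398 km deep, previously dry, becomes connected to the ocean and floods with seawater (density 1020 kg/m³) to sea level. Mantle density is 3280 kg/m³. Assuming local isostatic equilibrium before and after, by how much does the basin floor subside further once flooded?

After flooding the water column is d + s deep. Its weight must equal the weight of mantle displaced by the extra subsidence s: (d + s) ρ_w = s ρ_m.
s = d ρ_w / (ρ_m − ρ_w) = 2.398 km × 1020/(3280 − 1020) = 1.08 km.

1.08 km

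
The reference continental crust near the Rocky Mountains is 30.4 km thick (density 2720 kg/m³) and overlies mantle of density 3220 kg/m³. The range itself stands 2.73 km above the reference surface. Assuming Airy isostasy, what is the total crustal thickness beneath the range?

Root depth r = h ρ_c / (ρ_m − ρ_c) = 2.73 km × 2720 / 500 = 14.85 km.
Total thickness = T + h + r = 30.4 km + 2.73 km + 14.85 km = 48 km.

48 km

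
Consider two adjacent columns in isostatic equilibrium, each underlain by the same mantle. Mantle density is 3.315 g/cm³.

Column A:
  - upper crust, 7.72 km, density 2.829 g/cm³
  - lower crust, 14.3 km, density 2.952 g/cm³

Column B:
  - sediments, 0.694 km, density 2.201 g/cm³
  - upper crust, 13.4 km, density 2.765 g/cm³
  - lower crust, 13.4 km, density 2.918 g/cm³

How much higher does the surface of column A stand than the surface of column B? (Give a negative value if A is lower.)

−1.36 km

For any compensation level in the mantle, the mantle terms cancel and isostasy reduces to e = (Σt_A − Σt_B) − (Σ(ρt)_A − Σ(ρt)_B) / ρ_m.
Σt_A = 22.02 km; Σt_B = 27.494 km; Σ(ρt)_A = 64.05348; Σ(ρt)_B = 77.679694 (in km·g/cm³).
e = (22.02 − 27.494) − (64.05348 − 77.679694) / 3.315 = −1.36 km.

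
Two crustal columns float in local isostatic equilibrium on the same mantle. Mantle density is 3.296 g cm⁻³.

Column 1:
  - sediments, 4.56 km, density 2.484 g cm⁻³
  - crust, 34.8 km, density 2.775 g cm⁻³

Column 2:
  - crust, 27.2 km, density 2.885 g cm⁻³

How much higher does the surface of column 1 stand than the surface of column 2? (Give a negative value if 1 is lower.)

3.23 km

For any compensation level in the mantle, the mantle terms cancel and isostasy reduces to e = (Σt_1 − Σt_2) − (Σ(ρt)_1 − Σ(ρt)_2) / ρ_m.
Σt_1 = 39.36 km; Σt_2 = 27.2 km; Σ(ρt)_1 = 107.89704; Σ(ρt)_2 = 78.472 (in km·g cm⁻³).
e = (39.36 − 27.2) − (107.89704 − 78.472) / 3.296 = 3.23 km.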